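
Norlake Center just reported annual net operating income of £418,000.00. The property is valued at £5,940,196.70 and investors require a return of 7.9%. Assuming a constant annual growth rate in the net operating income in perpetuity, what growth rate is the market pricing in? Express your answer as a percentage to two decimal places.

0.81%

P = D₀(1+g)/(r−g) ⇒ P(r−g) = D₀(1+g) ⇒ g(P+D₀) = P·r − D₀
g = (P·r − D₀)/(P + D₀) = (£5,940,196.70×0.079 − £418,000.00) / (£5,940,196.70 + £418,000.00) = 0.008064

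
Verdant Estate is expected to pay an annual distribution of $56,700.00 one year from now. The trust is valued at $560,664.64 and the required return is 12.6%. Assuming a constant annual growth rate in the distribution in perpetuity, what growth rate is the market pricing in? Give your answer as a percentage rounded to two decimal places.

P = D₁/(r−g) ⇒ g = r − D₁/P = 0.126 − $56,700.00/$560,664.64 = 0.024870

2.49%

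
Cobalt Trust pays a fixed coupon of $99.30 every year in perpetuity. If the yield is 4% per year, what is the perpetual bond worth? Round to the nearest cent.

Level perpetuity: PV = C / r = $99.30 / 0.04 = $2,482.50

$2482.50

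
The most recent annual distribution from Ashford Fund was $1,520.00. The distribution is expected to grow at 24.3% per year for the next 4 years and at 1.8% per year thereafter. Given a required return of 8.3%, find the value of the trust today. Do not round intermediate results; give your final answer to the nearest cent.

D_1 = 1889.36000
D_2 = 2348.47448
D_3 = 2919.15378
D_4 = 3628.50815
Terminal value at year 4: TV = D_4×(1+g_2)/(r−g_2) = 3693.82129/0.065 = 56828.01990
P_0 = D_1/(1+r)^1 + D_2/(1+r)^2 + D_3/(1+r)^3 + D_4/(1+r)^4 + TV/(1+r)^4
    = 1744.56140 + 2002.29901 + 2298.11419 + 2637.63244 + 41309.38195 = 49991.98900

$49991.99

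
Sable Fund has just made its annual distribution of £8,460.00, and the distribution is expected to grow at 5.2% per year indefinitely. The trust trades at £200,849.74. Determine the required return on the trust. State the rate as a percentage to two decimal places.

9.63%

D₁ = £8,460.00 × 1.052 = £8,899.9200
P = D₁/(r − g) ⇒ r = D₁/P + g = £8,899.9200/£200,849.74 + 0.052 = 0.044311 + 0.052 = 0.096311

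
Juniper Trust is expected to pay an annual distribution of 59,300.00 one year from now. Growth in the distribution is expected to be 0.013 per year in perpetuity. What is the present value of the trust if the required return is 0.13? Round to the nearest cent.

506837.61

Growing perpetuity: P = D₁ / (r − g) = 59,300.0000 / (0.13 − 0.013) = 506,837.61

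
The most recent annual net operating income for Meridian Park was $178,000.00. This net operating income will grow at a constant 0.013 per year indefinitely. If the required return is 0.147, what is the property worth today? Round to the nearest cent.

D₁ = D₀ × (1 + g) = $178,000.00 × 1.013 = $180,314.0000
Growing perpetuity: P = D₁ / (r − g) = $180,314.0000 / (0.147 − 0.013) = $1,345,626.87

$1345626.87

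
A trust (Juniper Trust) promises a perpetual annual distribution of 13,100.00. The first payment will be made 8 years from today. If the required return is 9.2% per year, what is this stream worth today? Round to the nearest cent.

Value at end of year 7: C / r = 13,100.00 / 0.092 = 142,391.3043
Discount to today: PV = 142,391.3043 / (1 + 0.092)^7 = 142,391.3043 / 1.851648 = 76,899.76

76899.76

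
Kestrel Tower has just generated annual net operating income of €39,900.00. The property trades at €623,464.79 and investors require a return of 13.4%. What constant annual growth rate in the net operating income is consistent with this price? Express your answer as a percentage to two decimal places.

P = D₀(1+g)/(r−g) ⇒ P(r−g) = D₀(1+g) ⇒ g(P+D₀) = P·r − D₀
g = (P·r − D₀)/(P + D₀) = (€623,464.79×0.134 − €39,900.00) / (€623,464.79 + €39,900.00) = 0.065792

6.58%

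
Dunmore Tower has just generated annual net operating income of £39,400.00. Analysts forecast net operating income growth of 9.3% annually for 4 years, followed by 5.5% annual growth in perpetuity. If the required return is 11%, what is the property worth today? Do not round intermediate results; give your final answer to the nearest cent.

D_1 = 43064.20000
D_2 = 47069.17060
D_3 = 51446.60347
D_4 = 56231.13759
Terminal value at year 4: TV = D_4×(1+g_2)/(r−g_2) = 59323.85016/0.055 = 1078615.45737
P_0 = D_1/(1+r)^1 + D_2/(1+r)^2 + D_3/(1+r)^3 + D_4/(1+r)^4 + TV/(1+r)^4
    = 38796.57658 + 38202.39477 + 37617.31305 + 37041.19204 + 710517.41096 = 862174.88740

£862174.89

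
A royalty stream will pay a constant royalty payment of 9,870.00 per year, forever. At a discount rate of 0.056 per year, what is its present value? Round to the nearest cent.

176250.00

Level perpetuity: PV = C / r = 9,870.00 / 0.056 = 176,250.00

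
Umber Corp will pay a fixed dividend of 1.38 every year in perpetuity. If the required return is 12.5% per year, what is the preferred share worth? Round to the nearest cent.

11.04

Level perpetuity: PV = C / r = 1.38 / 0.125 = 11.04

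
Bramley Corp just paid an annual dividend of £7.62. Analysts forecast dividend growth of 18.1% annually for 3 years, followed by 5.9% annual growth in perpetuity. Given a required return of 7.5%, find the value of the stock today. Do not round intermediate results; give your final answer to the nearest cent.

D_1 = 8.99922
D_2 = 10.62808
D_3 = 12.55176
Terminal value at year 3: TV = D_3×(1+g_2)/(r−g_2) = 13.29231/0.016 = 830.76969
P_0 = D_1/(1+r)^1 + D_2/(1+r)^2 + D_3/(1+r)^3 + TV/(1+r)^3
    = 8.37137 + 9.19682 + 10.10367 + 668.73684 = 696.40870

£696.41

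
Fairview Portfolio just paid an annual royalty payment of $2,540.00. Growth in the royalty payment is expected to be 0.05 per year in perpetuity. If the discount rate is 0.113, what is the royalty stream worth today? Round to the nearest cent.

$42333.33

D₁ = D₀ × (1 + g) = $2,540.00 × 1.05 = $2,667.0000
Growing perpetuity: P = D₁ / (r − g) = $2,667.0000 / (0.113 − 0.05) = $42,333.33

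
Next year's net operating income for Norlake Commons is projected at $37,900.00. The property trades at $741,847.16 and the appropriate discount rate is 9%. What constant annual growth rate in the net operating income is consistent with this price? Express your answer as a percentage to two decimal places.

3.89%

P = D₁/(r−g) ⇒ g = r − D₁/P = 0.09 − $37,900.00/$741,847.16 = 0.038911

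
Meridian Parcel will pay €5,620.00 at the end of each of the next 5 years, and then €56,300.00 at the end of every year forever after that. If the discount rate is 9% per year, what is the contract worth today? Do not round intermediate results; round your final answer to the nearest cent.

€428428.03

PV of 5-year annuity: €5,620.00 × [1 − (1+0.09)^−5] / 0.09 = 21859.84010
Perpetuity value at year 5: €56,300.00 / 0.09 = 625555.55556
PV of perpetuity: 625555.55556 / (1+0.09)^5 = 406568.18943
Total PV = 21859.84010 + 406568.18943 = 428428.02953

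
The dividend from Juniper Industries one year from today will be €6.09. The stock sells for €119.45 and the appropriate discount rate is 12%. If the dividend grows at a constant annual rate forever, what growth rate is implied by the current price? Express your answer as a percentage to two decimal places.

P = D₁/(r−g) ⇒ g = r − D₁/P = 0.12 − €6.09/€119.45 = 0.069016

6.90%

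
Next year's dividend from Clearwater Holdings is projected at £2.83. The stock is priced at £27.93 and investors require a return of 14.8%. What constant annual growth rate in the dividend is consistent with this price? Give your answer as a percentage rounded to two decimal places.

4.67%

P = D₁/(r−g) ⇒ g = r − D₁/P = 0.148 − £2.83/£27.93 = 0.046675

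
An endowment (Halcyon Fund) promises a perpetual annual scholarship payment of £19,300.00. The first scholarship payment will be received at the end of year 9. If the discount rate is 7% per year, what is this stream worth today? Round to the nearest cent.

£160468.22

Value at end of year 8: C / r = £19,300.00 / 0.07 = £275,714.2857
Discount to today: PV = £275,714.2857 / (1 + 0.07)^8 = £275,714.2857 / 1.718186 = £160,468.22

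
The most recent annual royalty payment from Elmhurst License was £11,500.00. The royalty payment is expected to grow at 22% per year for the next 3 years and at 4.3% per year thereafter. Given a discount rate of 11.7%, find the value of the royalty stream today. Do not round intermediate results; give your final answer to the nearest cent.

£252451.30

D_1 = 14030.00000
D_2 = 17116.60000
D_3 = 20882.25200
Terminal value at year 3: TV = D_3×(1+g_2)/(r−g_2) = 21780.18884/0.074 = 294326.87616
P_0 = D_1/(1+r)^1 + D_2/(1+r)^2 + D_3/(1+r)^3 + TV/(1+r)^3
    = 12560.42972 + 13718.64303 + 14983.65666 + 211188.56622 = 252451.29563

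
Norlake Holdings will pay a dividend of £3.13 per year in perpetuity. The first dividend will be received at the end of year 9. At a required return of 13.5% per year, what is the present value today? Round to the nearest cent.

£8.42

Value at end of year 8: C / r = £3.13 / 0.135 = £23.1852
Discount to today: PV = £23.1852 / (1 + 0.135)^8 = £23.1852 / 2.754019 = £8.42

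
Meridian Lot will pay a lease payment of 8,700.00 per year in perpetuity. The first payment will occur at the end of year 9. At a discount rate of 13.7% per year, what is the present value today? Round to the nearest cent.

Value at end of year 8: C / r = 8,700.00 / 0.137 = 63,503.6496
Discount to today: PV = 63,503.6496 / (1 + 0.137)^8 = 63,503.6496 / 2.793082 = 22,736.05

22736.05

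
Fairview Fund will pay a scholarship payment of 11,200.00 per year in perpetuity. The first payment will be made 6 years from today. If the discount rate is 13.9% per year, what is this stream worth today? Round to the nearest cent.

Value at end of year 5: C / r = 11,200.00 / 0.139 = 80,575.5396
Discount to today: PV = 80,575.5396 / (1 + 0.139)^5 = 80,575.5396 / 1.916985 = 42,032.44

42032.44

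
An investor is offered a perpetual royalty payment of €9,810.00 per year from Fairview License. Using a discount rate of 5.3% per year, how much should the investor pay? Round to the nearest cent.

€185094.34

Level perpetuity: PV = C / r = €9,810.00 / 0.053 = €185,094.34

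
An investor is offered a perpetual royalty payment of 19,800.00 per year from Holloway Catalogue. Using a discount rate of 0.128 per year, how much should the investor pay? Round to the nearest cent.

Level perpetuity: PV = C / r = 19,800.00 / 0.128 = 154,687.50

154687.50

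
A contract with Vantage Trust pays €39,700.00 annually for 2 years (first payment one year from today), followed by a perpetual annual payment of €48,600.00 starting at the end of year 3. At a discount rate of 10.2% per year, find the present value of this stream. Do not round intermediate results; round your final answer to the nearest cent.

PV of 2-year annuity: €39,700.00 × [1 − (1+0.102)^−2] / 0.102 = 68716.34151
Perpetuity value at year 2: €48,600.00 / 0.102 = 476470.58824
PV of perpetuity: 476470.58824 / (1+0.102)^2 = 392349.32381
Total PV = 68716.34151 + 392349.32381 = 461065.66533

€461065.67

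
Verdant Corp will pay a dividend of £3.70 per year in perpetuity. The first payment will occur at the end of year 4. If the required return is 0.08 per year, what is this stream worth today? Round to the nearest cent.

£36.71

Value at end of year 3: C / r = £3.70 / 0.08 = £46.2500
Discount to today: PV = £46.2500 / (1 + 0.08)^3 = £46.2500 / 1.259712 = £36.71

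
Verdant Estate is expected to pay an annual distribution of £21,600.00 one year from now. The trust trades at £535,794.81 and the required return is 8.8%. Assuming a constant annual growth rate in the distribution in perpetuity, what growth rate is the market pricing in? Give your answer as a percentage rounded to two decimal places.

4.77%

P = D₁/(r−g) ⇒ g = r − D₁/P = 0.088 − £21,600.00/£535,794.81 = 0.047686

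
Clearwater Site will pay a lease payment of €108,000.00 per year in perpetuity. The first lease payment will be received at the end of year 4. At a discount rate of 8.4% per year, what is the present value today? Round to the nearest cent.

€1009384.48

Value at end of year 3: C / r = €108,000.00 / 0.084 = €1,285,714.2857
Discount to today: PV = €1,285,714.2857 / (1 + 0.084)^3 = €1,285,714.2857 / 1.273761 = €1,009,384.48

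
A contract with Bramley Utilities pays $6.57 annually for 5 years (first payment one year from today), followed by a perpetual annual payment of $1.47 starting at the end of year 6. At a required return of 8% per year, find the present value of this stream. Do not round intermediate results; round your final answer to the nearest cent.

PV of 5-year annuity: $6.57 × [1 − (1+0.08)^−5] / 0.08 = 26.23210
Perpetuity value at year 5: $1.47 / 0.08 = 18.37500
PV of perpetuity: 18.37500 / (1+0.08)^5 = 12.50572
Total PV = 26.23210 + 12.50572 = 38.73782

$38.74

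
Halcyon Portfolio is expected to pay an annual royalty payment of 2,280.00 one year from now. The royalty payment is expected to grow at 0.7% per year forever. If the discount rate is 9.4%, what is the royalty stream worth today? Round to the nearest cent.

Growing perpetuity: P = D₁ / (r − g) = 2,280.0000 / (0.094 − 0.007) = 26,206.90

26206.90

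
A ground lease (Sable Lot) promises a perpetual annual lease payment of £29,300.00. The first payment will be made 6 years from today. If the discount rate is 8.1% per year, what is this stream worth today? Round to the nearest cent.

£245049.68

Value at end of year 5: C / r = £29,300.00 / 0.081 = £361,728.3951
Discount to today: PV = £361,728.3951 / (1 + 0.081)^5 = £361,728.3951 / 1.476143 = £245,049.68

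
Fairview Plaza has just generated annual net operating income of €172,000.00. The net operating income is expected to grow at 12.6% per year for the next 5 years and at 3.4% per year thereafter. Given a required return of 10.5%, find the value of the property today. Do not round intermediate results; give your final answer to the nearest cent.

€3662436.24

D_1 = 193672.00000
D_2 = 218074.67200
D_3 = 245552.08067
D_4 = 276491.64284
D_5 = 311329.58983
Terminal value at year 5: TV = D_5×(1+g_2)/(r−g_2) = 321914.79589/0.071 = 4534011.20970
P_0 = D_1/(1+r)^1 + D_2/(1+r)^2 + D_3/(1+r)^3 + D_4/(1+r)^4 + D_5/(1+r)^5 + TV/(1+r)^5
    = 175268.77828 + 178599.67814 + 181993.88017 + 185452.58739 + 188977.02570 + 2752144.28984 = 3662436.23952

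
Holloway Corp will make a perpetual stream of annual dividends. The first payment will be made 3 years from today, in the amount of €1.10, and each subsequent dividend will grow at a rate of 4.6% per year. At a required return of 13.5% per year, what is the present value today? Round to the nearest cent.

€9.59

Value at end of year 2: C₁ / (r − g) = €1.10 / (0.135 − 0.046) = €12.3596
Discount to today: PV = €12.3596 / (1 + 0.135)^2 = €12.3596 / 1.288225 = €9.59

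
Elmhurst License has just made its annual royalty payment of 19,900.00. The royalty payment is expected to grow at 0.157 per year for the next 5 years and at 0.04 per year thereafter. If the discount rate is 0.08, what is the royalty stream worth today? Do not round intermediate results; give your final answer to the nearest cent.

853003.05

D_1 = 23024.30000
D_2 = 26639.11510
D_3 = 30821.45617
D_4 = 35660.42479
D_5 = 41259.11148
Terminal value at year 5: TV = D_5×(1+g_2)/(r−g_2) = 42909.47594/0.04 = 1072736.89852
P_0 = D_1/(1+r)^1 + D_2/(1+r)^2 + D_3/(1+r)^3 + D_4/(1+r)^4 + D_5/(1+r)^5 + TV/(1+r)^5
    = 21318.79630 + 22838.74751 + 24467.06562 + 26211.47678 + 28080.25800 + 730086.70797 = 853003.05219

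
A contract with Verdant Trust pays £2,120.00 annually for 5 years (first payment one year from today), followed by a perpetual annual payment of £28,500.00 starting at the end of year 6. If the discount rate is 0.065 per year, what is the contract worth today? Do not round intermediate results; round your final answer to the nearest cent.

£328834.71

PV of 5-year annuity: £2,120.00 × [1 − (1+0.065)^−5] / 0.065 = 8810.04041
Perpetuity value at year 5: £28,500.00 / 0.065 = 438461.53846
PV of perpetuity: 438461.53846 / (1+0.065)^5 = 320024.67447
Total PV = 8810.04041 + 320024.67447 = 328834.71488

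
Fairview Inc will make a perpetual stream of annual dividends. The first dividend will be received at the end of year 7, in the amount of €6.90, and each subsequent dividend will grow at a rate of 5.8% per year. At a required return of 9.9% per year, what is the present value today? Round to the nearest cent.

€95.52

Value at end of year 6: C₁ / (r − g) = €6.90 / (0.099 − 0.058) = €168.2927
Discount to today: PV = €168.2927 / (1 + 0.099)^6 = €168.2927 / 1.761920 = €95.52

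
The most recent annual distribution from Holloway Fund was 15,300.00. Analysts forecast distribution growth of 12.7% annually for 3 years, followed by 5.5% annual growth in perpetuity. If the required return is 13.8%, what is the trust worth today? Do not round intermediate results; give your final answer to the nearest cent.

233909.14

D_1 = 17243.10000
D_2 = 19432.97370
D_3 = 21900.96136
Terminal value at year 3: TV = D_3×(1+g_2)/(r−g_2) = 23105.51423/0.083 = 278379.68957
P_0 = D_1/(1+r)^1 + D_2/(1+r)^2 + D_3/(1+r)^3 + TV/(1+r)^3
    = 15152.10896 + 15005.64745 + 14860.60165 + 188890.78003 = 233909.13810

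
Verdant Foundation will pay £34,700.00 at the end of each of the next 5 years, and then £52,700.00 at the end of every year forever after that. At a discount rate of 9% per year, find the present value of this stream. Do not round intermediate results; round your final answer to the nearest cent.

£515541.83

PV of 5-year annuity: £34,700.00 × [1 − (1+0.09)^−5] / 0.09 = 134970.89884
Perpetuity value at year 5: £52,700.00 / 0.09 = 585555.55556
PV of perpetuity: 585555.55556 / (1+0.09)^5 = 380570.93398
Total PV = 134970.89884 + 380570.93398 = 515541.83282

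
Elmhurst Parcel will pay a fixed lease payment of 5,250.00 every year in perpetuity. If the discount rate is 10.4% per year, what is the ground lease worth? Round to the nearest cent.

Level perpetuity: PV = C / r = 5,250.00 / 0.104 = 50,480.77

50480.77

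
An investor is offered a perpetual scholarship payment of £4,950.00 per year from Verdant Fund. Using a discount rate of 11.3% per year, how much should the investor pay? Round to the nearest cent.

£43805.31

Level perpetuity: PV = C / r = £4,950.00 / 0.113 = £43,805.31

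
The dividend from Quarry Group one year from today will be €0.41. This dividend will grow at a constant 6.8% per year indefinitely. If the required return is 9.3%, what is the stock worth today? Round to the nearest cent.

€16.40

Growing perpetuity: P = D₁ / (r − g) = €0.4100 / (0.093 − 0.068) = €16.40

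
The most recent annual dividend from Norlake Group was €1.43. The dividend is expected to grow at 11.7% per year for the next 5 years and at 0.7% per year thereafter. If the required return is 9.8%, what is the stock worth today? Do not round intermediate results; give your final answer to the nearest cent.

D_1 = 1.59731
D_2 = 1.78420
D_3 = 1.99295
D_4 = 2.22612
D_5 = 2.48658
Terminal value at year 5: TV = D_5×(1+g_2)/(r−g_2) = 2.50398/0.091 = 27.51630
P_0 = D_1/(1+r)^1 + D_2/(1+r)^2 + D_3/(1+r)^3 + D_4/(1+r)^4 + D_5/(1+r)^5 + TV/(1+r)^5
    = 1.45474 + 1.47992 + 1.50553 + 1.53158 + 1.55808 + 17.24163 = 24.77148

€24.77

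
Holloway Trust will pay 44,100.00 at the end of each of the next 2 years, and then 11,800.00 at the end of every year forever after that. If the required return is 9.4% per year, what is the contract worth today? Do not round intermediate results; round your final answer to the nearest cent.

PV of 2-year annuity: 44,100.00 × [1 − (1+0.094)^−2] / 0.094 = 77157.93977
Perpetuity value at year 2: 11,800.00 / 0.094 = 125531.91489
PV of perpetuity: 125531.91489 / (1+0.094)^2 = 104886.47976
Total PV = 77157.93977 + 104886.47976 = 182044.41953

182044.42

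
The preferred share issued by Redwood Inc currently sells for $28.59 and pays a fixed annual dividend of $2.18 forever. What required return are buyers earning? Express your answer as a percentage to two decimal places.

P = C/r ⇒ r = C/P = $2.18/$28.59 = 0.076250

7.63%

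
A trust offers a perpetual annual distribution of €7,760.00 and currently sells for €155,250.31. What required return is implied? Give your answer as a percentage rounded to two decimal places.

5.00%

P = C/r ⇒ r = C/P = €7,760.00/€155,250.31 = 0.049984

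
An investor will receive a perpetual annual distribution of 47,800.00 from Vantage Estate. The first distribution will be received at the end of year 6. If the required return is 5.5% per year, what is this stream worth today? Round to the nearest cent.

664971.31

Value at end of year 5: C / r = 47,800.00 / 0.055 = 869,090.9091
Discount to today: PV = 869,090.9091 / (1 + 0.055)^5 = 869,090.9091 / 1.306960 = 664,971.31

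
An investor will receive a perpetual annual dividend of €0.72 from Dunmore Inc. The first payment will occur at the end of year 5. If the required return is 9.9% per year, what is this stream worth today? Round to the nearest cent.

€4.99

Value at end of year 4: C / r = €0.72 / 0.099 = €7.2727
Discount to today: PV = €7.2727 / (1 + 0.099)^4 = €7.2727 / 1.458783 = €4.99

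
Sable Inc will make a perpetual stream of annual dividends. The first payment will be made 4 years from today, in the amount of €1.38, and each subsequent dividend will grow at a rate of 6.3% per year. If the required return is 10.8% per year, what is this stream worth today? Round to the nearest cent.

€22.54

Value at end of year 3: C₁ / (r − g) = €1.38 / (0.108 − 0.063) = €30.6667
Discount to today: PV = €30.6667 / (1 + 0.108)^3 = €30.6667 / 1.360252 = €22.54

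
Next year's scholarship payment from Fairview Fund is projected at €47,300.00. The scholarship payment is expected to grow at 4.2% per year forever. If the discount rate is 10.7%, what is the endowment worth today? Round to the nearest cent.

Growing perpetuity: P = D₁ / (r − g) = €47,300.0000 / (0.107 − 0.042) = €727,692.31

€727692.31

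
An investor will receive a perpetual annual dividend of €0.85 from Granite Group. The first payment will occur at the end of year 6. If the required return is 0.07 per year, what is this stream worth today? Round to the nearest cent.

€8.66

Value at end of year 5: C / r = €0.85 / 0.07 = €12.1429
Discount to today: PV = €12.1429 / (1 + 0.07)^5 = €12.1429 / 1.402552 = €8.66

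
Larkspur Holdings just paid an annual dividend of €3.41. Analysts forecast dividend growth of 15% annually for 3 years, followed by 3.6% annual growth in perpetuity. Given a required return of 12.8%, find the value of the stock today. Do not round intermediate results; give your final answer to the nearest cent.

D_1 = 3.92150
D_2 = 4.50973
D_3 = 5.18618
Terminal value at year 3: TV = D_3×(1+g_2)/(r−g_2) = 5.37289/0.092 = 58.40094
P_0 = D_1/(1+r)^1 + D_2/(1+r)^2 + D_3/(1+r)^3 + TV/(1+r)^3
    = 3.47651 + 3.54431 + 3.61344 + 40.69045 = 51.32471

€51.32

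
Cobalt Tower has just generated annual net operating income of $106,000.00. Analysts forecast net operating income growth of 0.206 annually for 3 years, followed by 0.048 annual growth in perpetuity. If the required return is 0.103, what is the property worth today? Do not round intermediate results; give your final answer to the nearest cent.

$3021271.17

D_1 = 127836.00000
D_2 = 154170.21600
D_3 = 185929.28050
Terminal value at year 3: TV = D_3×(1+g_2)/(r−g_2) = 194853.88596/0.055 = 3542797.92654
P_0 = D_1/(1+r)^1 + D_2/(1+r)^2 + D_3/(1+r)^3 + TV/(1+r)^3
    = 115898.45875 + 126721.25227 + 138554.69650 + 2640096.76232 = 3021271.16983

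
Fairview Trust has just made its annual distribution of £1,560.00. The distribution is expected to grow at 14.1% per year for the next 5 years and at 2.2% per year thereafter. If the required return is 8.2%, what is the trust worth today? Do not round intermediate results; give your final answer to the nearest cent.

£43823.65

D_1 = 1779.96000
D_2 = 2030.93436
D_3 = 2317.29610
D_4 = 2644.03486
D_5 = 3016.84377
Terminal value at year 5: TV = D_5×(1+g_2)/(r−g_2) = 3083.21433/0.06 = 51386.90555
P_0 = D_1/(1+r)^1 + D_2/(1+r)^2 + D_3/(1+r)^3 + D_4/(1+r)^4 + D_5/(1+r)^5 + TV/(1+r)^5
    = 1645.06470 + 1734.76785 + 1829.36240 + 1929.11507 + 2034.30711 + 34651.03108 = 43823.64820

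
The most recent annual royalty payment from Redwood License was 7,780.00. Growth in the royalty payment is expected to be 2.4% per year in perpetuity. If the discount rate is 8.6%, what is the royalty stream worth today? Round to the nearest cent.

D₁ = D₀ × (1 + g) = 7,780.00 × 1.024 = 7,966.7200
Growing perpetuity: P = D₁ / (r − g) = 7,966.7200 / (0.086 − 0.024) = 128,495.48

128495.48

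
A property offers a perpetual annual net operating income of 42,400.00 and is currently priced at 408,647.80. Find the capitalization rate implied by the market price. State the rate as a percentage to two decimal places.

P = C/r ⇒ r = C/P = 42,400.00/408,647.80 = 0.103757

10.38%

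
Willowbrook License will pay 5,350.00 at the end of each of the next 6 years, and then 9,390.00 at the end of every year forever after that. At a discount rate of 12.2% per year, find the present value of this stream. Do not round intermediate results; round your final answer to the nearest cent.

60450.79

PV of 6-year annuity: 5,350.00 × [1 − (1+0.122)^−6] / 0.122 = 21871.99735
Perpetuity value at year 6: 9,390.00 / 0.122 = 76967.21311
PV of perpetuity: 76967.21311 / (1+0.122)^6 = 38578.79159
Total PV = 21871.99735 + 38578.79159 = 60450.78895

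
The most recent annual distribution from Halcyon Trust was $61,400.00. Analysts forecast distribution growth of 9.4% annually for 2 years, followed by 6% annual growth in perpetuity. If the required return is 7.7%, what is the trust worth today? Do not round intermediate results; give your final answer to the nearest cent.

$4076008.94

D_1 = 67171.60000
D_2 = 73485.73040
Terminal value at year 2: TV = D_2×(1+g_2)/(r−g_2) = 77894.87422/0.017 = 4582051.42494
P_0 = D_1/(1+r)^1 + D_2/(1+r)^2 + TV/(1+r)^2
    = 62369.17363 + 63353.64527 + 3950286.11660 = 4076008.93550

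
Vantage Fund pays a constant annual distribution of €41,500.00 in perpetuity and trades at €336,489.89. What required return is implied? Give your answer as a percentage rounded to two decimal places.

12.33%

P = C/r ⇒ r = C/P = €41,500.00/€336,489.89 = 0.123332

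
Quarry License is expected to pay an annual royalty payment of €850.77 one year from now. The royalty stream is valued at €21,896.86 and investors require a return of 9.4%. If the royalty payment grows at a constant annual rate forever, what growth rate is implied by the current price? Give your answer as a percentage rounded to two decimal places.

P = D₁/(r−g) ⇒ g = r − D₁/P = 0.094 − €850.77/€21,896.86 = 0.055146

5.51%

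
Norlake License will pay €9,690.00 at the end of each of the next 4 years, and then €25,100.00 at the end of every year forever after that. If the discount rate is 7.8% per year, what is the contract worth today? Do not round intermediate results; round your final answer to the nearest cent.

€270526.95

PV of 4-year annuity: €9,690.00 × [1 − (1+0.078)^−4] / 0.078 = 32237.90712
Perpetuity value at year 4: €25,100.00 / 0.078 = 321794.87179
PV of perpetuity: 321794.87179 / (1+0.078)^4 = 238289.04426
Total PV = 32237.90712 + 238289.04426 = 270526.95138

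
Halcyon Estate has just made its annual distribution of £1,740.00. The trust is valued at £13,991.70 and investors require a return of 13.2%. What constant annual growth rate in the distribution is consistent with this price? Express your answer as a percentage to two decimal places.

P = D₀(1+g)/(r−g) ⇒ P(r−g) = D₀(1+g) ⇒ g(P+D₀) = P·r − D₀
g = (P·r − D₀)/(P + D₀) = (£13,991.70×0.132 − £1,740.00) / (£13,991.70 + £1,740.00) = 0.006795

0.68%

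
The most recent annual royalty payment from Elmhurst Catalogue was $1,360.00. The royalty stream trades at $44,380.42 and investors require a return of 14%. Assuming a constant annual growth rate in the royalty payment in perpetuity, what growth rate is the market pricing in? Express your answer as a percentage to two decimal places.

10.61%

P = D₀(1+g)/(r−g) ⇒ P(r−g) = D₀(1+g) ⇒ g(P+D₀) = P·r − D₀
g = (P·r − D₀)/(P + D₀) = ($44,380.42×0.14 − $1,360.00) / ($44,380.42 + $1,360.00) = 0.106104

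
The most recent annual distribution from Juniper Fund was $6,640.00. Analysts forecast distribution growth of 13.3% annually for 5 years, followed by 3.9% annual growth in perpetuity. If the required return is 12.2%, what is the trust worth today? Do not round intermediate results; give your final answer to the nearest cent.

D_1 = 7523.12000
D_2 = 8523.69496
D_3 = 9657.34639
D_4 = 10941.77346
D_5 = 12397.02933
Terminal value at year 5: TV = D_5×(1+g_2)/(r−g_2) = 12880.51347/0.083 = 155186.90932
P_0 = D_1/(1+r)^1 + D_2/(1+r)^2 + D_3/(1+r)^3 + D_4/(1+r)^4 + D_5/(1+r)^5 + TV/(1+r)^5
    = 6705.09804 + 6770.83429 + 6837.21502 + 6904.24654 + 6971.93523 + 87275.18926 = 121464.51839

$121464.52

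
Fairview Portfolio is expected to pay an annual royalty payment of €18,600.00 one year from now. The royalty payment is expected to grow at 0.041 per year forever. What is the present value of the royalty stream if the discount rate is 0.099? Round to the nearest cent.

€320689.66

Growing perpetuity: P = D₁ / (r − g) = €18,600.0000 / (0.099 − 0.041) = €320,689.66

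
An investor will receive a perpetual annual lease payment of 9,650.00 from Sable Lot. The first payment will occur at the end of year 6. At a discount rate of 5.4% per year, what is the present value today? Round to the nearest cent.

137382.21

Value at end of year 5: C / r = 9,650.00 / 0.054 = 178,703.7037
Discount to today: PV = 178,703.7037 / (1 + 0.054)^5 = 178,703.7037 / 1.300778 = 137,382.21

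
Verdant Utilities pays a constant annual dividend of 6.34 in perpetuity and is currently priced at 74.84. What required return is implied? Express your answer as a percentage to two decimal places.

8.47%

P = C/r ⇒ r = C/P = 6.34/74.84 = 0.084714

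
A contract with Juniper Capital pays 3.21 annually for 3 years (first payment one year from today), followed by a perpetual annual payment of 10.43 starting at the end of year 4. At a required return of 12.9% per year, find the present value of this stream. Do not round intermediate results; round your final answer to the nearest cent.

63.78

PV of 3-year annuity: 3.21 × [1 − (1+0.129)^−3] / 0.129 = 7.59219
Perpetuity value at year 3: 10.43 / 0.129 = 80.85271
PV of perpetuity: 80.85271 / (1+0.129)^3 = 56.18402
Total PV = 7.59219 + 56.18402 = 63.77620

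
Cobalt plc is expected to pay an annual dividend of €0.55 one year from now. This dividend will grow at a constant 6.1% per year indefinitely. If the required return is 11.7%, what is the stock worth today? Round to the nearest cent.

€9.82

Growing perpetuity: P = D₁ / (r − g) = €0.5500 / (0.117 − 0.061) = €9.82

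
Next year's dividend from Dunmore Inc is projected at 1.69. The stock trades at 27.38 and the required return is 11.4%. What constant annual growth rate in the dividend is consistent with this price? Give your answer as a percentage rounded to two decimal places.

P = D₁/(r−g) ⇒ g = r − D₁/P = 0.114 − 1.69/27.38 = 0.052276

5.23%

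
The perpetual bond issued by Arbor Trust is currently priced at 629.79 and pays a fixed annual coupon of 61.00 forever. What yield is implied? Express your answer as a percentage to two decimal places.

P = C/r ⇒ r = C/P = 61.00/629.79 = 0.096858

9.69%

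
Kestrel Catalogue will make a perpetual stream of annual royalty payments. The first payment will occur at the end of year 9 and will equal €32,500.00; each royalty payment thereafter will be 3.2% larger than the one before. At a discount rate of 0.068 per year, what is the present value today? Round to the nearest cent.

Value at end of year 8: C₁ / (r − g) = €32,500.00 / (0.068 − 0.032) = €902,777.7778
Discount to today: PV = €902,777.7778 / (1 + 0.068)^8 = €902,777.7778 / 1.692661 = €533,348.21

€533348.21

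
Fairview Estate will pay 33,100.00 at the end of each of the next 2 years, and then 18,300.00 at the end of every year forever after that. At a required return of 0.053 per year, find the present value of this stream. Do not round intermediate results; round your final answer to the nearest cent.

372685.75

PV of 2-year annuity: 33,100.00 × [1 − (1+0.053)^−2] / 0.053 = 61285.84815
Perpetuity value at year 2: 18,300.00 / 0.053 = 345283.01887
PV of perpetuity: 345283.01887 / (1+0.053)^2 = 311399.90645
Total PV = 61285.84815 + 311399.90645 = 372685.75460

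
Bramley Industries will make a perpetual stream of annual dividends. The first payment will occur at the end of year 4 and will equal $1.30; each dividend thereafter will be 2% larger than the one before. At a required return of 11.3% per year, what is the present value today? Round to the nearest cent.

Value at end of year 3: C₁ / (r − g) = $1.30 / (0.113 − 0.02) = $13.9785
Discount to today: PV = $13.9785 / (1 + 0.113)^3 = $13.9785 / 1.378750 = $10.14

$10.14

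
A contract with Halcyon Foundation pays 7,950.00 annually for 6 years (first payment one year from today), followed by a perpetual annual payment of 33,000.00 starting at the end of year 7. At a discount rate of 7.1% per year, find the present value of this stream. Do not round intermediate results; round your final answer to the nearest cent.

PV of 6-year annuity: 7,950.00 × [1 − (1+0.071)^−6] / 0.071 = 37777.28956
Perpetuity value at year 6: 33,000.00 / 0.071 = 464788.73239
PV of perpetuity: 464788.73239 / (1+0.071)^6 = 307977.34178
Total PV = 37777.28956 + 307977.34178 = 345754.63134

345754.63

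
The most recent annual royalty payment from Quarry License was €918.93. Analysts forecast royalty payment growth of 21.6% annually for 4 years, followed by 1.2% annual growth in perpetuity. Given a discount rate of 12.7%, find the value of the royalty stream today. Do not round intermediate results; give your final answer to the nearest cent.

€15420.84

D_1 = 1117.41888
D_2 = 1358.78136
D_3 = 1652.27813
D_4 = 2009.17021
Terminal value at year 4: TV = D_4×(1+g_2)/(r−g_2) = 2033.28025/0.115 = 17680.69783
P_0 = D_1/(1+r)^1 + D_2/(1+r)^2 + D_3/(1+r)^3 + D_4/(1+r)^4 + TV/(1+r)^4
    = 991.49856 + 1069.79792 + 1154.28063 + 1245.43500 + 10959.82798 = 15420.84008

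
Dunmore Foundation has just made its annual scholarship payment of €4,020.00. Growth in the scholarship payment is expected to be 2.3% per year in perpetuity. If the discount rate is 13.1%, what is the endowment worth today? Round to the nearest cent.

D₁ = D₀ × (1 + g) = €4,020.00 × 1.023 = €4,112.4600
Growing perpetuity: P = D₁ / (r − g) = €4,112.4600 / (0.131 − 0.023) = €38,078.33

€38078.33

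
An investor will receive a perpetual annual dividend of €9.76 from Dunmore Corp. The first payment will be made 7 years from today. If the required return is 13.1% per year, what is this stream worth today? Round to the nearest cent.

€35.60

Value at end of year 6: C / r = €9.76 / 0.131 = €74.5038
Discount to today: PV = €74.5038 / (1 + 0.131)^6 = €74.5038 / 2.093031 = €35.60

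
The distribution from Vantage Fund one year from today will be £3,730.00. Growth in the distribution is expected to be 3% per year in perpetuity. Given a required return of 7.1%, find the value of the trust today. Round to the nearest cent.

£90975.61

Growing perpetuity: P = D₁ / (r − g) = £3,730.0000 / (0.071 − 0.03) = £90,975.61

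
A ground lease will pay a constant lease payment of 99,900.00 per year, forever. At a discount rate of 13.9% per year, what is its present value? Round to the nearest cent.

718705.04

Level perpetuity: PV = C / r = 99,900.00 / 0.139 = 718,705.04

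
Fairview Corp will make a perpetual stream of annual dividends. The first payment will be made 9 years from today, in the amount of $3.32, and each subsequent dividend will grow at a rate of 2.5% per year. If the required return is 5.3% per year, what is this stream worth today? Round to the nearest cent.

Value at end of year 8: C₁ / (r − g) = $3.32 / (0.053 − 0.025) = $118.5714
Discount to today: PV = $118.5714 / (1 + 0.053)^8 = $118.5714 / 1.511565 = $78.44

$78.44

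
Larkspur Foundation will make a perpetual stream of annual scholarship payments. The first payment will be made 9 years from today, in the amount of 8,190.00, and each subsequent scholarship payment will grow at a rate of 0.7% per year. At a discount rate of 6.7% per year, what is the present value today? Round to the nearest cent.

81248.86

Value at end of year 8: C₁ / (r − g) = 8,190.00 / (0.067 − 0.007) = 136,500.0000
Discount to today: PV = 136,500.0000 / (1 + 0.067)^8 = 136,500.0000 / 1.680023 = 81,248.86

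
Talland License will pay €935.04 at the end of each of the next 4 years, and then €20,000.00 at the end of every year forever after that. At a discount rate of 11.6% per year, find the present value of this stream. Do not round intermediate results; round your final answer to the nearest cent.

PV of 4-year annuity: €935.04 × [1 − (1+0.116)^−4] / 0.116 = 2864.13592
Perpetuity value at year 4: €20,000.00 / 0.116 = 172413.79310
PV of perpetuity: 172413.79310 / (1+0.116)^4 = 111151.47443
Total PV = 2864.13592 + 111151.47443 = 114015.61036

€114015.61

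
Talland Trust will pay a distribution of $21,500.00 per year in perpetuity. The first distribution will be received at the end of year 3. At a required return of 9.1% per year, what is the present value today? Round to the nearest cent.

$198494.08

Value at end of year 2: C / r = $21,500.00 / 0.091 = $236,263.7363
Discount to today: PV = $236,263.7363 / (1 + 0.091)^2 = $236,263.7363 / 1.190281 = $198,494.08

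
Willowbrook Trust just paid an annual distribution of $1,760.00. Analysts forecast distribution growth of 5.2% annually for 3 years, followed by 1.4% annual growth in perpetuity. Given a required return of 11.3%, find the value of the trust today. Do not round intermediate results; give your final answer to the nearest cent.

$19944.29

D_1 = 1851.52000
D_2 = 1947.79904
D_3 = 2049.08459
Terminal value at year 3: TV = D_3×(1+g_2)/(r−g_2) = 2077.77177/0.099 = 20987.59368
P_0 = D_1/(1+r)^1 + D_2/(1+r)^2 + D_3/(1+r)^3 + TV/(1+r)^3
    = 1663.53998 + 1572.36663 + 1486.19020 + 15222.19057 = 19944.28739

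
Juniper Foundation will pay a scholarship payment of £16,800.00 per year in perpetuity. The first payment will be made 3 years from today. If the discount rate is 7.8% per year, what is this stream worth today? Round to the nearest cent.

Value at end of year 2: C / r = £16,800.00 / 0.078 = £215,384.6154
Discount to today: PV = £215,384.6154 / (1 + 0.078)^2 = £215,384.6154 / 1.162084 = £185,343.41

£185343.41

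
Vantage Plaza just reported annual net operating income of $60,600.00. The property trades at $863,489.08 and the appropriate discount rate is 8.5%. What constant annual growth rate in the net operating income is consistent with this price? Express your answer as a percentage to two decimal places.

1.38%

P = D₀(1+g)/(r−g) ⇒ P(r−g) = D₀(1+g) ⇒ g(P+D₀) = P·r − D₀
g = (P·r − D₀)/(P + D₀) = ($863,489.08×0.085 − $60,600.00) / ($863,489.08 + $60,600.00) = 0.013848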